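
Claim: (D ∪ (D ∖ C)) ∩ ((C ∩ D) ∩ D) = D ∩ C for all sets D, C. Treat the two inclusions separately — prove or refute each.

The two sets are equal.

(⟹) Let x ∈ (D ∪ (D ∖ C)) ∩ ((C ∩ D) ∩ D). Then x ∈ D ∩ C, from which x ∈ D ∩ C.

(⟸) Let x ∈ D ∩ C. Then x ∈ D ∩ C, from which x ∈ (D ∪ (D ∖ C)) ∩ ((C ∩ D) ∩ D).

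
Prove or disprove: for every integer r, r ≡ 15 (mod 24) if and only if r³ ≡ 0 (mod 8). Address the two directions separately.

(→) This fails: take r = 15. Then 15 ≡ 15 (mod 24), but 15³ = 3375 ≡ 7 (mod 8), not 0.

(←) This fails: take r = 0. Then 0³ = 0 ≡ 0 (mod 8), yet 0 ≡ 0 (mod 24), not 15.

Both directions fail.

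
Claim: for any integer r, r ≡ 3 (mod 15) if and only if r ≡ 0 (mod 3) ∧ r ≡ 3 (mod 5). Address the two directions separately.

The biconditional holds.

Forward direction. Suppose r ≡ 3 (mod 15); write r = 15j + 3. Since 3 ∣ 15, reducing mod 3 gives r ≡ 3 ≡ 0 (mod 3); since 5 ∣ 15, reducing mod 5 gives r ≡ 3 (mod 5).

Converse. If r ≡ 0 (mod 3) and r ≡ 3 (mod 5), then by the Chinese remainder theorem r ≡ 3 (mod 15). This is exactly r ≡ 3 (mod 15).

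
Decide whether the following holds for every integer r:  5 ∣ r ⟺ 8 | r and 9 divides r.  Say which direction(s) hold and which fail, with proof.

(⟹) This fails: take r = 5. Certainly 5 ∣ 5, but 8 ∤ 5.

(⟸) This fails: take r = 72. Both 8 ∣ 72 and 9 ∣ 72, yet 72 is not a multiple of 5 (since 72 = 14·5 + 2), so 5 ∤ 72.

Both directions fail.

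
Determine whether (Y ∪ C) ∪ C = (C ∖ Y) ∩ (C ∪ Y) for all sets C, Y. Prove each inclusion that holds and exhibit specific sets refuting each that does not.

(⊆) This inclusion fails. Take C = ∅, Y = {1}; then 1 ∈ (Y ∪ C) ∪ C but 1 ∉ (C ∖ Y) ∩ (C ∪ Y).

(⊇) Let x ∈ (C ∖ Y) ∩ (C ∪ Y). Then x ∈ C and x ∉ Y, from which x ∈ (Y ∪ C) ∪ C.

(⊆) fails; (⊇) holds.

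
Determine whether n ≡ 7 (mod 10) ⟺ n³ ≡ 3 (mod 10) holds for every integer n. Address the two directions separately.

Equivalent; both directions hold.

(→) Suppose n ≡ 7 (mod 10). Write n = 10j + 7. Then (10j + 7)³ = 1000j³ + 2100j² + 1470j + 343 = 10(100j³ + 210j² + 147j + 34) + 3, so n³ ≡ 3 (mod 10).

(←) Conversely, suppose n³ ≡ 3 (mod 10). The only residue r in {0, …, 9} with r³ ≡ 3 (mod 10) is r = 7, so n ≡ 7 (mod 10).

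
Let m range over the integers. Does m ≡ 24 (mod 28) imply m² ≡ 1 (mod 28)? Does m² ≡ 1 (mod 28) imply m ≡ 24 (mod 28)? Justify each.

Neither implication holds.

(⟹) This fails: take m = 24. Then 24 ≡ 24 (mod 28), but 24² = 576 ≡ 16 (mod 28), not 1.

(⟸) This fails: take m = 1. Then 1² = 1 ≡ 1 (mod 28), yet 1 ≡ 1 (mod 28), not 24.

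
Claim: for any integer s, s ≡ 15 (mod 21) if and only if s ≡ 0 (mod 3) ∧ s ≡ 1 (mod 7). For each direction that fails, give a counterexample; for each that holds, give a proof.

Converse. If s ≡ 0 (mod 3) and s ≡ 1 (mod 7), then by the Chinese remainder theorem s ≡ 15 (mod 21). This is exactly s ≡ 15 (mod 21).

Forward direction. Suppose s ≡ 15 (mod 21); write s = 21j + 15. Since 3 ∣ 21, reducing mod 3 gives s ≡ 15 ≡ 0 (mod 3); since 7 ∣ 21, reducing mod 7 gives s ≡ 15 ≡ 1 (mod 7).

Both implications hold.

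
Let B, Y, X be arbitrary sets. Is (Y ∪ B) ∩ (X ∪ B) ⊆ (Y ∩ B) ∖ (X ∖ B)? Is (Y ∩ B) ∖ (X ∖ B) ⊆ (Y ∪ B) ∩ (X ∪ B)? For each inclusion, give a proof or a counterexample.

(⟹) This inclusion fails. Take B = {1}, Y = ∅, X = ∅; then 1 ∈ (Y ∪ B) ∩ (X ∪ B) but 1 ∉ (Y ∩ B) ∖ (X ∖ B).

(⟸) Let x ∈ (Y ∩ B) ∖ (X ∖ B). Then either x ∈ B ∩ Y and x ∉ X; or x ∈ B ∩ Y ∩ X. In each case x ∈ (Y ∪ B) ∩ (X ∪ B), so (Y ∩ B) ∖ (X ∖ B) ⊆ (Y ∪ B) ∩ (X ∪ B).

(⊆) fails; (⊇) holds.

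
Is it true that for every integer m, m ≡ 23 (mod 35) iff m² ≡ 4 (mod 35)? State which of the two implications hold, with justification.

[⇒] Suppose m ≡ 23 (mod 35). Write m = 35j + 23. Then (35j + 23)² = 1225j² + 1610j + 529 = 35(35j² + 46j + 15) + 4, so m² ≡ 4 (mod 35).

[⇐] This fails: take m = 2. Then 2² = 4 ≡ 4 (mod 35), yet 2 ≡ 2 (mod 35), not 23.

Not equivalent: only (⇒) holds.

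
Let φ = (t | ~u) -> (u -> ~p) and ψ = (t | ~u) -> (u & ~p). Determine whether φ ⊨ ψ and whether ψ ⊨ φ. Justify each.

(⇒) This fails. Under p = F, u = F, t = F, the left side is true but the right side is false.

(⇐) Assume the antecedent. If p is true, the antecedent forces (p = T, u = T, t = F), and (t | ~u) -> (u -> ~p) holds there. If p is false, (t | ~u) -> (u -> ~p) reduces to true regardless of the other variables. Either way (t | ~u) -> (u -> ~p) holds.

Not equivalent: only (⇐) holds.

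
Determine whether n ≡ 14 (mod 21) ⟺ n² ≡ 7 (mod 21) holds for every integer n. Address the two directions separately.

The forward direction holds; the converse fails.

(→) Suppose n ≡ 14 (mod 21). Write n = 21j + 14. Then (21j + 14)² = 441j² + 588j + 196 = 21(21j² + 28j + 9) + 7, so n² ≡ 7 (mod 21).

(←) This fails: take n = 7. Then 7² = 49 ≡ 7 (mod 21), yet 7 ≡ 7 (mod 21), not 14.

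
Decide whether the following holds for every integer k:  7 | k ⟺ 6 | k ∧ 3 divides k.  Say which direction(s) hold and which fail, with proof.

Neither direction holds.

Forward direction. This fails: take k = 7. Certainly 7 ∣ 7, but 6 ∤ 7.

Converse. This fails: take k = 6. Both 6 ∣ 6 and 3 ∣ 6, yet 6 is not a multiple of 7 (since 6 = 0·7 + 6), so 7 ∤ 6.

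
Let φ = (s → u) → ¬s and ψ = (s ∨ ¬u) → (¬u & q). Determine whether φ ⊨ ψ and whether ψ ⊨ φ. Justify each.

Only the converse holds.

(⟸) Assume the antecedent. If s is true, the antecedent forces (q = T, s = T, u = F), and (s → u) → ¬s holds there. If s is false, (s → u) → ¬s reduces to true regardless of the other variables. Either way (s → u) → ¬s holds.

(⟹) This fails. Under q = F, s = F, u = F, the left side is true but the right side is false.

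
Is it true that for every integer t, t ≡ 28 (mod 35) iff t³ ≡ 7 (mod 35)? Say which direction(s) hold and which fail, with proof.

(⟹) Suppose t ≡ 28 (mod 35). Write t = 35j + 28. Then (35j + 28)³ = 42875j³ + 102900j² + 82320j + 21952 = 35(1225j³ + 2940j² + 2352j + 627) + 7, so t³ ≡ 7 (mod 35).

(⟸) Conversely, suppose t³ ≡ 7 (mod 35). The only residue r in {0, …, 34} with r³ ≡ 7 (mod 35) is r = 28, so t ≡ 28 (mod 35).

The biconditional holds.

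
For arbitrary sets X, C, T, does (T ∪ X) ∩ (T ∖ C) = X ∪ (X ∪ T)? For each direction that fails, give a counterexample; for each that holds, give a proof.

(⟸) This inclusion fails. Take X = {1}, C = ∅, T = ∅; then 1 ∈ X ∪ (X ∪ T) but 1 ∉ (T ∪ X) ∩ (T ∖ C).

(⟹) Let x ∈ (T ∪ X) ∩ (T ∖ C). Then either x ∈ T and x ∉ X, C; or x ∈ X ∩ T and x ∉ C. In each case x ∈ X ∪ (X ∪ T), so (T ∪ X) ∩ (T ∖ C) ⊆ X ∪ (X ∪ T).

Only the forward inclusion holds.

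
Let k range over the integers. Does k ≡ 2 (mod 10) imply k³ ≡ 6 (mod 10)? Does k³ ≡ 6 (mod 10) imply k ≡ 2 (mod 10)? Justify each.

Neither direction holds.

(⇒) This fails: take k = 2. Then 2 ≡ 2 (mod 10), but 2³ = 8 ≡ 8 (mod 10), not 6.

(⇐) This fails: take k = 6. Then 6³ = 216 ≡ 6 (mod 10), yet 6 ≡ 6 (mod 10), not 2.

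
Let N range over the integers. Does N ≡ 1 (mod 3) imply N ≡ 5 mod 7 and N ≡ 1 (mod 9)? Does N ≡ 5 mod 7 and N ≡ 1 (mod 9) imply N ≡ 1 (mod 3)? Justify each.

(⇒) fails; (⇐) holds.

(←) If N ≡ 5 (mod 7) and N ≡ 1 (mod 9), then by the Chinese remainder theorem N ≡ 19 (mod 63). Since 19 ≡ 1 (mod 3) and 3 ∣ 63, we get N ≡ 1 (mod 3).

(→) This fails: N = 1 gives 1 ≡ 1 (mod 3) but 1 ≡ 1 (mod 7), so the conjunction on the right does not hold.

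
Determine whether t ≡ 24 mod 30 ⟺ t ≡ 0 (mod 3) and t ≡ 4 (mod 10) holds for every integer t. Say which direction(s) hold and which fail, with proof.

Both directions hold.

(⇐) If t ≡ 0 (mod 3) and t ≡ 4 (mod 10), then by the Chinese remainder theorem t ≡ 24 (mod 30). This is exactly t ≡ 24 (mod 30).

(⇒) Suppose t ≡ 24 (mod 30); write t = 30j + 24. Since 3 ∣ 30, reducing mod 3 gives t ≡ 24 ≡ 0 (mod 3); since 10 ∣ 30, reducing mod 10 gives t ≡ 24 ≡ 4 (mod 10).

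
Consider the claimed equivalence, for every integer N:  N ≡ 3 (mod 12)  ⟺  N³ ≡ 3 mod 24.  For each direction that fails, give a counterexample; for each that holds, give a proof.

Only the converse holds.

(⟹) This fails: take N = 15. Then 15 ≡ 3 (mod 12), but 15³ = 3375 ≡ 15 (mod 24), not 3.

(⟸) Conversely, the residues r modulo 24 with r³ ≡ 3 (mod 24) are exactly {3}, and each is ≡ 3 (mod 12).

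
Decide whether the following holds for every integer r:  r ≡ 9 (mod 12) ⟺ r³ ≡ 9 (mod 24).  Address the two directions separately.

Not equivalent: only (⇐) holds.

(←) The residues r modulo 24 with r³ ≡ 9 (mod 24) are exactly {9}, and each is ≡ 9 (mod 12).

(→) This fails: take r = 21. Then 21 ≡ 9 (mod 12), but 21³ = 9261 ≡ 21 (mod 24), not 9.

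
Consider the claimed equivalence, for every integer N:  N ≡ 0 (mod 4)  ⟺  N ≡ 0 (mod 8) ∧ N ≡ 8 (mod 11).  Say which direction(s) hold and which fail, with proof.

The forward direction fails; the converse holds.

[⇒] This fails: N = 0 gives 0 ≡ 0 (mod 4) but 0 ≡ 0 (mod 11), so the conjunction on the right does not hold.

[⇐] Conversely, if N ≡ 0 (mod 8) and N ≡ 8 (mod 11), then by the Chinese remainder theorem N ≡ 8 (mod 88). Since 8 ≡ 0 (mod 4) and 4 ∣ 88, we get N ≡ 0 (mod 4).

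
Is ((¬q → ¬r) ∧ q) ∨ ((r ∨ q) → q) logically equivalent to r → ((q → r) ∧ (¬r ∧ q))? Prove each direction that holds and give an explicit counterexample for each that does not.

(→) This fails. Under q = T, r = T, the left side is true but the right side is false.

(←) Assume the antecedent. If q is true, the consequent reduces to true regardless of the other variables. If q is false, the antecedent forces (q = F, r = F), and the consequent holds there. Either way the consequent holds.

Only the converse holds.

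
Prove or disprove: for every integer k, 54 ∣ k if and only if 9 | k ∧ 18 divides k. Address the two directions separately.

(⇒) If 54 ∣ k, write k = 54q. Since 54 = 6·9, k = 9·(6q), so 9 ∣ k; and since 54 = 3·18, k = 18·(3q), so 18 ∣ k.

(⇐) This fails: take k = 18. Both 9 ∣ 18 and 18 ∣ 18, yet 18 is not a multiple of 54 (since 18 = 0·54 + 18), so 54 ∤ 18.

(⇒) holds; (⇐) fails.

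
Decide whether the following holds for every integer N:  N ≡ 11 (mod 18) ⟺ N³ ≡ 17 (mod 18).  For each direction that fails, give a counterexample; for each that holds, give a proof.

(⇒) holds; (⇐) fails.

Forward direction. Suppose N ≡ 11 (mod 18). Write N = 18j + 11. Then (18j + 11)³ = 5832j³ + 10692j² + 6534j + 1331 = 18(324j³ + 594j² + 363j + 73) + 17, so N³ ≡ 17 (mod 18).

Converse. This fails: take N = 5. Then 5³ = 125 ≡ 17 (mod 18), yet 5 ≡ 5 (mod 18), not 11.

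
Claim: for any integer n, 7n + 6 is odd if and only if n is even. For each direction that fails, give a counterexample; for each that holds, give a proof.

Forward direction. This fails: n = 5 gives 7n + 6 = 41, which is odd, but 5 is odd, not even.

Converse. This also fails: n = 0 is even, but 7n + 6 = 6 is even, not odd.

Neither implication holds.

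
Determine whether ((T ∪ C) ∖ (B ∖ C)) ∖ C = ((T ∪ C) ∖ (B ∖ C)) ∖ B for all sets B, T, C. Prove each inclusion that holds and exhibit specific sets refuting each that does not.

(⊆) holds; (⊇) fails.

Forward inclusion. Let x ∈ ((T ∪ C) ∖ (B ∖ C)) ∖ C. Then x ∈ T and x ∉ B, C, from which x ∈ ((T ∪ C) ∖ (B ∖ C)) ∖ B.

Reverse inclusion. This inclusion fails. Take B = ∅, T = ∅, C = {1}; then 1 ∈ ((T ∪ C) ∖ (B ∖ C)) ∖ B but 1 ∉ ((T ∪ C) ∖ (B ∖ C)) ∖ C.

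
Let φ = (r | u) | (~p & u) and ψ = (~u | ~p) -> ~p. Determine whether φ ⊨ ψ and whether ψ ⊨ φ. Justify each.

Neither implication holds.

(→) This fails. Under r = T, p = T, u = F, the left side is true but the right side is false.

(←) This fails. Under r = F, p = F, u = F, the left side is false but the right side is true.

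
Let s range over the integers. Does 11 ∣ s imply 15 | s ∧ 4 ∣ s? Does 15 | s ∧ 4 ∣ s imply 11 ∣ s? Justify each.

(⟹) This fails: take s = 11. Certainly 11 ∣ 11, but 15 ∤ 11.

(⟸) This fails: take s = 60. Both 15 ∣ 60 and 4 ∣ 60, yet 60 is not a multiple of 11 (since 60 = 5·11 + 5), so 11 ∤ 60.

(⇒) fails and (⇐) fails.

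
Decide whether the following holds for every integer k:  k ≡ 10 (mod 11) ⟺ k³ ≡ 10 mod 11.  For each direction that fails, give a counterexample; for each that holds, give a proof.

[⇐] Suppose k³ ≡ 10 (mod 11). The only residue r in {0, …, 10} with r³ ≡ 10 (mod 11) is r = 10, so k ≡ 10 (mod 11).

[⇒] Suppose k ≡ 10 (mod 11). Write k = 11j + 10. Then (11j + 10)³ = 1331j³ + 3630j² + 3300j + 1000 = 11(121j³ + 330j² + 300j + 90) + 10, so k³ ≡ 10 (mod 11).

The biconditional holds.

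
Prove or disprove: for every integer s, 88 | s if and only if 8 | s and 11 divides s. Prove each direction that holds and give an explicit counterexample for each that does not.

(⇒) If 88 ∣ s, write s = 88q. Since 88 = 11·8, s = 8·(11q), so 8 ∣ s; and since 88 = 8·11, s = 11·(8q), so 11 ∣ s.

(⇐) Suppose 8 ∣ s and 11 ∣ s. Any common multiple of 8 and 11 is a multiple of their lcm; here gcd(8, 11) = 1, so lcm(8, 11) = 8·11 = 88, so 88 ∣ s.

Both implications hold.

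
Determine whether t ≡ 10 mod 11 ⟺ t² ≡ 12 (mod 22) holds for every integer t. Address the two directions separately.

(→) This fails: take t = 21. Then 21 ≡ 10 (mod 11), but 21² = 441 ≡ 1 (mod 22), not 12.

(←) This fails: take t = 12. Then 12² = 144 ≡ 12 (mod 22), yet 12 ≡ 1 (mod 11), not 10.

Neither direction holds.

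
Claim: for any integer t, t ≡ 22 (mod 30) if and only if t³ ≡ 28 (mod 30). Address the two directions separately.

(⟹) Suppose t ≡ 22 (mod 30). Write t = 30j + 22. Then (30j + 22)³ = 27000j³ + 59400j² + 43560j + 10648 = 30(900j³ + 1980j² + 1452j + 354) + 28, so t³ ≡ 28 (mod 30).

(⟸) Conversely, suppose t³ ≡ 28 (mod 30). The only residue r in {0, …, 29} with r³ ≡ 28 (mod 30) is r = 22, so t ≡ 22 (mod 30).

The biconditional holds.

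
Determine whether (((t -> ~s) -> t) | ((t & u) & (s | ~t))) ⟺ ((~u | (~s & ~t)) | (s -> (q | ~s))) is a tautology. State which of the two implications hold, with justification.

(⟹) This fails. Under u = T, t = T, q = F, s = T, the left side is true but the right side is false.

(⟸) This fails. Under u = F, t = F, q = F, s = F, the left side is false but the right side is true.

Neither implication holds.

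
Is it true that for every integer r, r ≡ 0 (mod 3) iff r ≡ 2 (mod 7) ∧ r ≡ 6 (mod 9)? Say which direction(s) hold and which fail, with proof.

(⇒) fails; (⇐) holds.

[⇒] This fails: r = 0 gives 0 ≡ 0 (mod 3) but 0 ≡ 0 (mod 7), so the conjunction on the right does not hold.

[⇐] Conversely, if r ≡ 2 (mod 7) and r ≡ 6 (mod 9), then by the Chinese remainder theorem r ≡ 51 (mod 63). Since 51 ≡ 0 (mod 3) and 3 ∣ 63, we get r ≡ 0 (mod 3).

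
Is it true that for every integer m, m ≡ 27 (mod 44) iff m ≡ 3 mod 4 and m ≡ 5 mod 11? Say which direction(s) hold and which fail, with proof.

(⇐) If m ≡ 3 (mod 4) and m ≡ 5 (mod 11), then by the Chinese remainder theorem m ≡ 27 (mod 44). This is exactly m ≡ 27 (mod 44).

(⇒) Suppose m ≡ 27 (mod 44); write m = 44j + 27. Since 4 ∣ 44, reducing mod 4 gives m ≡ 27 ≡ 3 (mod 4); since 11 ∣ 44, reducing mod 11 gives m ≡ 27 ≡ 5 (mod 11).

The biconditional holds.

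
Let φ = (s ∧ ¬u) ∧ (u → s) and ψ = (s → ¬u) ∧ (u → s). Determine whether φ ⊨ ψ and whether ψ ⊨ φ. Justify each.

(⇒) holds; (⇐) fails.

[⇒] Assume the antecedent. If u is true, the antecedent cannot hold. If u is false, (s → ¬u) ∧ (u → s) reduces to true regardless of the other variables. Either way (s → ¬u) ∧ (u → s) holds.

[⇐] This fails. Under u = F, s = F, the left side is false but the right side is true.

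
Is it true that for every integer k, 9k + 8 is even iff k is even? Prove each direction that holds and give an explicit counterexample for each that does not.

The biconditional holds.

[⇒] Suppose 9k + 8 is even. Since 9 is odd, 9k and k have the same parity, so 9k + 8 ≡ k + 8 (mod 2). As 8 is even, 9k + 8 is even exactly when k is even. Thus k is even.

[⇐] Conversely, suppose k is even; write k = 2j. Then 9k + 8 = 9·(2j) + 8 = 2·9j + 8, which is even.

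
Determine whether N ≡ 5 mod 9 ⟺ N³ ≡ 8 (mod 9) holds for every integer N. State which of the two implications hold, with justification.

The forward direction holds; the converse fails.

[⇒] Suppose N ≡ 5 mod 9. Write N = 9j + 5. Then (9j + 5)³ = 729j³ + 1215j² + 675j + 125 = 9(81j³ + 135j² + 75j + 13) + 8, so N³ ≡ 8 (mod 9).

[⇐] This fails: take N = 2. Then 2³ = 8 ≡ 8 (mod 9), yet 2 ≡ 2 (mod 9), not 5.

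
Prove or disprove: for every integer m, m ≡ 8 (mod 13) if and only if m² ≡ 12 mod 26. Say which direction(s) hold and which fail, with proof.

Neither direction holds.

[⇒] This fails: take m = 21. Then 21 ≡ 8 (mod 13), but 21² = 441 ≡ 25 (mod 26), not 12.

[⇐] This fails: take m = 18. Then 18² = 324 ≡ 12 (mod 26), yet 18 ≡ 5 (mod 13), not 8.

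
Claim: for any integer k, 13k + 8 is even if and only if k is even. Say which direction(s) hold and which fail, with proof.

The biconditional holds.

(←) Suppose k is even; write k = 2j. Then 13k + 8 = 13·(2j) + 8 = 2·13j + 8, which is even.

(→) Suppose 13k + 8 is even. Since 13 is odd, 13k and k have the same parity, so 13k + 8 ≡ k + 8 (mod 2). As 8 is even, 13k + 8 is even exactly when k is even. Thus k is even.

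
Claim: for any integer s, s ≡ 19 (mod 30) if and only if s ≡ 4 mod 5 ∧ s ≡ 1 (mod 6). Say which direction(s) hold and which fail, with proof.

Both directions hold.

[⇒] Suppose s ≡ 19 (mod 30); write s = 30j + 19. Since 5 ∣ 30, reducing mod 5 gives s ≡ 19 ≡ 4 (mod 5); since 6 ∣ 30, reducing mod 6 gives s ≡ 19 ≡ 1 (mod 6).

[⇐] Conversely, if s ≡ 4 (mod 5) and s ≡ 1 (mod 6), then by the Chinese remainder theorem s ≡ 19 (mod 30). This is exactly s ≡ 19 (mod 30).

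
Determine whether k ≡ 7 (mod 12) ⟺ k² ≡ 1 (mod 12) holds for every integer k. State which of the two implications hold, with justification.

Converse. This fails: take k = 1. Then 1² = 1 ≡ 1 (mod 12), yet 1 ≡ 1 (mod 12), not 7.

Forward direction. Suppose k ≡ 7 (mod 12). Write k = 12j + 7. Then (12j + 7)² = 144j² + 168j + 49 = 12(12j² + 14j + 4) + 1, so k² ≡ 1 (mod 12).

Only the forward implication holds.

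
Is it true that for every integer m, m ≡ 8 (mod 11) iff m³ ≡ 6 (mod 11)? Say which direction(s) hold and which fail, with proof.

[⇒] Suppose m ≡ 8 (mod 11). Write m = 11j + 8. Then (11j + 8)³ = 1331j³ + 2904j² + 2112j + 512 = 11(121j³ + 264j² + 192j + 46) + 6, so m³ ≡ 6 (mod 11).

[⇐] Conversely, suppose m³ ≡ 6 (mod 11). The only residue r in {0, …, 10} with r³ ≡ 6 (mod 11) is r = 8, so m ≡ 8 (mod 11).

Equivalent; both directions hold.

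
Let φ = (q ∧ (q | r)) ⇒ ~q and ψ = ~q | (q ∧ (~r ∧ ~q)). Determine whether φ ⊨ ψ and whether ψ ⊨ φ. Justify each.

The biconditional holds.

[⇒] Assume the antecedent. If r is true, the antecedent forces (r = T, q = F), and ~q | (q ∧ (~r ∧ ~q)) holds there. If r is false, the antecedent forces (r = F, q = F), and ~q | (q ∧ (~r ∧ ~q)) holds there. Either way ~q | (q ∧ (~r ∧ ~q)) holds.

[⇐] Assume the antecedent. If r is true, the antecedent forces (r = T, q = F), and (q ∧ (q | r)) ⇒ ~q holds there. If r is false, the antecedent forces (r = F, q = F), and (q ∧ (q | r)) ⇒ ~q holds there. Either way (q ∧ (q | r)) ⇒ ~q holds.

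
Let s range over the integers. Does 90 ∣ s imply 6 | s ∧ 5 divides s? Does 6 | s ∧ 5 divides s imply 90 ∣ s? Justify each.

(⟹) If 90 ∣ s, write s = 90q. Since 90 = 15·6, s = 6·(15q), so 6 ∣ s; and since 90 = 18·5, s = 5·(18q), so 5 ∣ s.

(⟸) This fails: take s = 30. Both 6 ∣ 30 and 5 ∣ 30, yet 30 is not a multiple of 90 (since 30 = 0·90 + 30), so 90 ∤ 30.

Only the forward direction holds.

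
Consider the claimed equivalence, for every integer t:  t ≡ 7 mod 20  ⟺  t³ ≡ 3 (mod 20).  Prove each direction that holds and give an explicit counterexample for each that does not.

Equivalent; both directions hold.

(⟹) Suppose t ≡ 7 mod 20. Write t = 20j + 7. Then (20j + 7)³ = 8000j³ + 8400j² + 2940j + 343 = 20(400j³ + 420j² + 147j + 17) + 3, so t³ ≡ 3 (mod 20).

(⟸) Conversely, suppose t³ ≡ 3 (mod 20). The only residue r in {0, …, 19} with r³ ≡ 3 (mod 20) is r = 7, so t ≡ 7 (mod 20).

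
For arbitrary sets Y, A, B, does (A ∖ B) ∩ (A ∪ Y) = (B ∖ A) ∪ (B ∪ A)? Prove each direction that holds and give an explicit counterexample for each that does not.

Only the forward inclusion holds.

(⟹) Let x ∈ (A ∖ B) ∩ (A ∪ Y). Then either x ∈ A and x ∉ Y, B; or x ∈ Y ∩ A and x ∉ B. In each case x ∈ (B ∖ A) ∪ (B ∪ A), so (A ∖ B) ∩ (A ∪ Y) ⊆ (B ∖ A) ∪ (B ∪ A).

(⟸) This inclusion fails. Take Y = ∅, A = ∅, B = {1}; then 1 ∈ (B ∖ A) ∪ (B ∪ A) but 1 ∉ (A ∖ B) ∩ (A ∪ Y).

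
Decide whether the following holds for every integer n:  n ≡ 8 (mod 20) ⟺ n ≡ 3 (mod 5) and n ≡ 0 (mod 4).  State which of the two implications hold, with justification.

Both directions hold.

Forward direction. Suppose n ≡ 8 (mod 20); write n = 20j + 8. Since 5 ∣ 20, reducing mod 5 gives n ≡ 8 ≡ 3 (mod 5); since 4 ∣ 20, reducing mod 4 gives n ≡ 8 ≡ 0 (mod 4).

Converse. If n ≡ 3 (mod 5) and n ≡ 0 (mod 4), then by the Chinese remainder theorem n ≡ 8 (mod 20). This is exactly n ≡ 8 (mod 20).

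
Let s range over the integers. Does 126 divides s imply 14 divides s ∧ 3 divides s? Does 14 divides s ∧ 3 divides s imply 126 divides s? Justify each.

(⇒) holds; (⇐) fails.

(⟹) If 126 ∣ s, write s = 126q. Since 126 = 9·14, s = 14·(9q), so 14 ∣ s; and since 126 = 42·3, s = 3·(42q), so 3 ∣ s.

(⟸) This fails: take s = 42. Both 14 ∣ 42 and 3 ∣ 42, yet 42 is not a multiple of 126 (since 42 = 0·126 + 42), so 126 ∤ 42.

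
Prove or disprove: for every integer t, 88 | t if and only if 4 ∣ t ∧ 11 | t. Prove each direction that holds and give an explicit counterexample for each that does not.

Not equivalent: only (⇒) holds.

(⇒) If 88 ∣ t, write t = 88q. Since 88 = 22·4, t = 4·(22q), so 4 ∣ t; and since 88 = 8·11, t = 11·(8q), so 11 ∣ t.

(⇐) This fails: take t = 44. Both 4 ∣ 44 and 11 ∣ 44, yet 44 is not a multiple of 88 (since 44 = 0·88 + 44), so 88 ∤ 44.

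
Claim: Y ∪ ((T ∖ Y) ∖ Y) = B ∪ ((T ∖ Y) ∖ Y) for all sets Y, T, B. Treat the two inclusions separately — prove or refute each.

(⊆) This inclusion fails. Take Y = {1}, T = ∅, B = ∅; then 1 ∈ Y ∪ ((T ∖ Y) ∖ Y) but 1 ∉ B ∪ ((T ∖ Y) ∖ Y).

(⊇) This inclusion fails. Take Y = ∅, T = ∅, B = {1}; then 1 ∈ B ∪ ((T ∖ Y) ∖ Y) but 1 ∉ Y ∪ ((T ∖ Y) ∖ Y).

Both inclusions fail.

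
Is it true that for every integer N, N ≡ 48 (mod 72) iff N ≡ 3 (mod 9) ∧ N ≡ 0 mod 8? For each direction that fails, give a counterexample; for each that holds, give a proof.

(⇒) Suppose N ≡ 48 (mod 72); write N = 72j + 48. Since 9 ∣ 72, reducing mod 9 gives N ≡ 48 ≡ 3 (mod 9); since 8 ∣ 72, reducing mod 8 gives N ≡ 48 ≡ 0 (mod 8).

(⇐) Conversely, if N ≡ 3 (mod 9) and N ≡ 0 (mod 8), then by the Chinese remainder theorem N ≡ 48 (mod 72). This is exactly N ≡ 48 (mod 72).

Both implications hold.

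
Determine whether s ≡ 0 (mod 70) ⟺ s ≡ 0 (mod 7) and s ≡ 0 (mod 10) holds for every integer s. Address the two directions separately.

Both implications hold.

(→) Suppose s ≡ 0 (mod 70); write s = 70j + 0. Since 7 ∣ 70, reducing mod 7 gives s ≡ 0 (mod 7); since 10 ∣ 70, reducing mod 10 gives s ≡ 0 (mod 10).

(←) Conversely, if s ≡ 0 (mod 7) and s ≡ 0 (mod 10), then by the Chinese remainder theorem s ≡ 0 (mod 70). This is exactly s ≡ 0 (mod 70).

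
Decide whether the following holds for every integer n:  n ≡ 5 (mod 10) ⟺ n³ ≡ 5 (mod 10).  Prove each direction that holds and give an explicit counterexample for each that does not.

Both implications hold.

(⇒) Suppose n ≡ 5 (mod 10). Write n = 10j + 5. Then (10j + 5)³ = 1000j³ + 1500j² + 750j + 125 = 10(100j³ + 150j² + 75j + 12) + 5, so n³ ≡ 5 (mod 10).

(⇐) For the converse, argue contrapositively. If n ≢ 5 (mod 10), then n is congruent to one of 0, 1, 2, 3, 4, 6, 7, 8, 9 modulo 10, and these give n³ ≡ 0, 1, 8, 7, 4, 6, 3, 2, 9 respectively — never 5.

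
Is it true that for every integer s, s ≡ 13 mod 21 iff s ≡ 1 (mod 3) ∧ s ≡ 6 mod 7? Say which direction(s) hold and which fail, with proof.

[⇒] Suppose s ≡ 13 (mod 21); write s = 21j + 13. Since 3 ∣ 21, reducing mod 3 gives s ≡ 13 ≡ 1 (mod 3); since 7 ∣ 21, reducing mod 7 gives s ≡ 13 ≡ 6 (mod 7).

[⇐] Conversely, if s ≡ 1 (mod 3) and s ≡ 6 (mod 7), then by the Chinese remainder theorem s ≡ 13 (mod 21). This is exactly s ≡ 13 (mod 21).

Both implications hold.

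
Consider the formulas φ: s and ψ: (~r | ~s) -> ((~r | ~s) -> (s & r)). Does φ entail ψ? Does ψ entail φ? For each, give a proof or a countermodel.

(⟸) Assume the antecedent. If r is true, the antecedent forces (r = T, s = T), and s holds there. If r is false, the antecedent cannot hold. Either way s holds.

(⟹) This fails. Under r = F, s = T, the left side is true but the right side is false.

Only the reverse direction holds.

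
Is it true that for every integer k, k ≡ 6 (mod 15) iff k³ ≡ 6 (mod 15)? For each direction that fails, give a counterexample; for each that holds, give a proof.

The biconditional holds.

(⟸) Suppose k³ ≡ 6 (mod 15). The only residue r in {0, …, 14} with r³ ≡ 6 (mod 15) is r = 6, so k ≡ 6 (mod 15).

(⟹) Suppose k ≡ 6 (mod 15). Write k = 15j + 6. Then (15j + 6)³ = 3375j³ + 4050j² + 1620j + 216 = 15(225j³ + 270j² + 108j + 14) + 6, so k³ ≡ 6 (mod 15).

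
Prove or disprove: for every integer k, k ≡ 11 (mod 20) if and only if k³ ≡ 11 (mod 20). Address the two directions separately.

The biconditional holds.

(⟹) Suppose k ≡ 11 (mod 20). Write k = 20j + 11. Then (20j + 11)³ = 8000j³ + 13200j² + 7260j + 1331 = 20(400j³ + 660j² + 363j + 66) + 11, so k³ ≡ 11 (mod 20).

(⟸) Conversely, suppose k³ ≡ 11 (mod 20). The only residue r in {0, …, 19} with r³ ≡ 11 (mod 20) is r = 11, so k ≡ 11 (mod 20).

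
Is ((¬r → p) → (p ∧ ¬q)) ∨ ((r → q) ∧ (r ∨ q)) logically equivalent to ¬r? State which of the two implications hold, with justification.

(⇒) fails; (⇐) holds.

Converse. Assume the antecedent. If r is true, the antecedent cannot hold. If r is false, the consequent reduces to true regardless of the other variables. Either way the consequent holds.

Forward direction. This fails. Under r = T, p = T, q = F, the left side is true but the right side is false.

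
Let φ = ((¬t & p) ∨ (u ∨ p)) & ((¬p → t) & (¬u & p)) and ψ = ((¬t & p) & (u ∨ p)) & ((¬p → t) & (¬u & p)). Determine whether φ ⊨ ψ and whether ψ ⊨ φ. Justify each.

(⇒) This fails. Under u = F, t = T, p = T, the left side is true but the right side is false.

(⇐) Assume the antecedent. If u is true, the antecedent cannot hold. If u is false, the antecedent forces (u = F, t = F, p = T), and the consequent holds there. Either way the consequent holds.

The forward direction fails; the converse holds.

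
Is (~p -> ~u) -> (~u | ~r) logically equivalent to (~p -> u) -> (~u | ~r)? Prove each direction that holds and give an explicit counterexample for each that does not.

Only the converse holds.

Forward direction. This fails. Under u = T, p = F, r = T, the left side is true but the right side is false.

Converse. Assume the antecedent. If u is true, the antecedent forces (u = T, p = F, r = F) or (u = T, p = T, r = F), and (~p -> ~u) -> (~u | ~r) holds there. If u is false, (~p -> ~u) -> (~u | ~r) reduces to true regardless of the other variables. Either way (~p -> ~u) -> (~u | ~r) holds.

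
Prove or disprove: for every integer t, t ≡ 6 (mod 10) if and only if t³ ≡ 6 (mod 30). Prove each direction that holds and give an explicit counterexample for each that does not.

(⇒) fails; (⇐) holds.

Forward direction. This fails: take t = 16. Then 16 ≡ 6 (mod 10), but 16³ = 4096 ≡ 16 (mod 30), not 6.

Converse. The residues r modulo 30 with r³ ≡ 6 (mod 30) are exactly {6}, and each is ≡ 6 (mod 10).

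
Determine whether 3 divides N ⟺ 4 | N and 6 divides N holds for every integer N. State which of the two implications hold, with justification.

The forward direction fails; the converse holds.

[⇐] Suppose 4 ∣ N and 6 ∣ N. Any common multiple of 4 and 6 is a multiple of their lcm; here lcm(4, 6) = 4·6/gcd(4, 6) = 24/2 = 12, so 12 ∣ N. Since 3 ∣ 12, it follows that 3 ∣ N.

[⇒] This fails: take N = 3. Certainly 3 ∣ 3, but 4 ∤ 3.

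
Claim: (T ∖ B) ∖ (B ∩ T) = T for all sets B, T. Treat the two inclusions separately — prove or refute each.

(⟸) This inclusion fails. Take B = {1}, T = {1}; then 1 ∈ T but 1 ∉ (T ∖ B) ∖ (B ∩ T).

(⟹) Let x ∈ (T ∖ B) ∖ (B ∩ T). Then x ∈ T and x ∉ B, from which x ∈ T.

Only the forward inclusion holds.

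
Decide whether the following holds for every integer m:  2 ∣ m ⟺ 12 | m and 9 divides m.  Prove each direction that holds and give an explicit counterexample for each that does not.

Only the reverse direction holds.

(→) This fails: take m = 2. Certainly 2 ∣ 2, but 12 ∤ 2.

(←) Suppose 12 ∣ m and 9 ∣ m. Any common multiple of 12 and 9 is a multiple of their lcm; here lcm(12, 9) = 12·9/gcd(12, 9) = 108/3 = 36, so 36 ∣ m. Since 2 ∣ 36, it follows that 2 ∣ m.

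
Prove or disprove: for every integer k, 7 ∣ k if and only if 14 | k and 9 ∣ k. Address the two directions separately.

The forward direction fails; the converse holds.

(⟸) Suppose 14 ∣ k and 9 ∣ k. Any common multiple of 14 and 9 is a multiple of their lcm; here gcd(14, 9) = 1, so lcm(14, 9) = 14·9 = 126, so 126 ∣ k. Since 7 ∣ 126, it follows that 7 ∣ k.

(⟹) This fails: take k = 7. Certainly 7 ∣ 7, but 14 ∤ 7.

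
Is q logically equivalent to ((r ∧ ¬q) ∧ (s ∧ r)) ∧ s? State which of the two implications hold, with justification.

Forward direction. This fails. Under r = F, s = F, q = T, the left side is true but the right side is false.

Converse. This fails. Under r = T, s = T, q = F, the left side is false but the right side is true.

Both directions fail.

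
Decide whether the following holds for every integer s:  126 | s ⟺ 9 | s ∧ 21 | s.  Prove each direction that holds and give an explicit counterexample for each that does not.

Not equivalent: only (⇒) holds.

(⇒) If 126 ∣ s, write s = 126q. Since 126 = 14·9, s = 9·(14q), so 9 ∣ s; and since 126 = 6·21, s = 21·(6q), so 21 ∣ s.

(⇐) This fails: take s = 63. Both 9 ∣ 63 and 21 ∣ 63, yet 63 is not a multiple of 126 (since 63 = 0·126 + 63), so 126 ∤ 63.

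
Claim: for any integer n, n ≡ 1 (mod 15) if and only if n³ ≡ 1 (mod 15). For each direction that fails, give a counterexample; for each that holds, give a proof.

(→) Suppose n ≡ 1 (mod 15). Write n = 15j + 1. Then (15j + 1)³ = 3375j³ + 675j² + 45j + 1 = 15(225j³ + 45j² + 3j) + 1, so n³ ≡ 1 (mod 15).

(←) Conversely, suppose n³ ≡ 1 (mod 15). The only residue r in {0, …, 14} with r³ ≡ 1 (mod 15) is r = 1, so n ≡ 1 (mod 15).

Both directions hold; the statement is true.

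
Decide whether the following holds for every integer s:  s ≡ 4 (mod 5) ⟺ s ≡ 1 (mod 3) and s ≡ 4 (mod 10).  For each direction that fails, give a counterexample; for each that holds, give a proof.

(⟹) This fails: s = 9 gives 9 ≡ 4 (mod 5) but 9 ≡ 0 (mod 3), so the conjunction on the right does not hold.

(⟸) Conversely, if s ≡ 1 (mod 3) and s ≡ 4 (mod 10), then by the Chinese remainder theorem s ≡ 4 (mod 30). Since 4 ≡ 4 (mod 5) and 5 ∣ 30, we get s ≡ 4 (mod 5).

Only the converse holds.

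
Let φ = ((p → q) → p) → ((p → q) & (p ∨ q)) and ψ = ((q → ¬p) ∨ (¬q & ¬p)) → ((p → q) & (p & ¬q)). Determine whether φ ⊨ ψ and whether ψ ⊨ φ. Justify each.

(→) This fails. Under q = F, p = F, the left side is true but the right side is false.

(←) Assume the antecedent. If q is true, the consequent reduces to true regardless of the other variables. If q is false, the antecedent cannot hold. Either way the consequent holds.

Only the reverse direction holds.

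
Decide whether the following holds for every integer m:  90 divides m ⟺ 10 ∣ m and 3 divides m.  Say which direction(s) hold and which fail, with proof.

(⇒) holds; (⇐) fails.

(→) If 90 ∣ m, write m = 90q. Since 90 = 9·10, m = 10·(9q), so 10 ∣ m; and since 90 = 30·3, m = 3·(30q), so 3 ∣ m.

(←) This fails: take m = 30. Both 10 ∣ 30 and 3 ∣ 30, yet 30 is not a multiple of 90 (since 30 = 0·90 + 30), so 90 ∤ 30.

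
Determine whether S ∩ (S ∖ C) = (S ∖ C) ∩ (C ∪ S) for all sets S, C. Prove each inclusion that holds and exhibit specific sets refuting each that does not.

(⊆) Let x ∈ S ∩ (S ∖ C). Then x ∈ S and x ∉ C, from which x ∈ (S ∖ C) ∩ (C ∪ S).

(⊇) Let x ∈ (S ∖ C) ∩ (C ∪ S). Then x ∈ S and x ∉ C, from which x ∈ S ∩ (S ∖ C).

Both inclusions hold; the sets are equal.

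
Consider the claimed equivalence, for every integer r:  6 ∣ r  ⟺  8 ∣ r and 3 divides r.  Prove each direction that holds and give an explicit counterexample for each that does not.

(⇒) fails; (⇐) holds.

(⟸) Suppose 8 ∣ r and 3 ∣ r. Any common multiple of 8 and 3 is a multiple of their lcm; here gcd(8, 3) = 1, so lcm(8, 3) = 8·3 = 24, so 24 ∣ r. Since 6 ∣ 24, it follows that 6 ∣ r.

(⟹) This fails: take r = 6. Certainly 6 ∣ 6, but 8 ∤ 6.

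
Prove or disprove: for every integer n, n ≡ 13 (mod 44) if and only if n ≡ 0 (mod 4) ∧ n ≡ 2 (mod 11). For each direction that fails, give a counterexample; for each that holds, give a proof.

(⟹) This fails: n = 13 gives 13 ≡ 13 (mod 44) but 13 ≡ 1 (mod 4), so the conjunction on the right does not hold.

(⟸) This fails: n = 24 satisfies both congruences on the right (24 ≡ 0 mod 4 and 24 ≡ 2 mod 11) yet 24 ≡ 24 (mod 44), not 13.

(⇒) fails and (⇐) fails.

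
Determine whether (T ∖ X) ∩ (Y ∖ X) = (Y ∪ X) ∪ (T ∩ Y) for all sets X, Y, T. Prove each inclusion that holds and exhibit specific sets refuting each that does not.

(⊇) This inclusion fails. Take X = {1}, Y = ∅, T = ∅; then 1 ∈ (Y ∪ X) ∪ (T ∩ Y) but 1 ∉ (T ∖ X) ∩ (Y ∖ X).

(⊆) Let x ∈ (T ∖ X) ∩ (Y ∖ X). Then x ∈ Y ∩ T and x ∉ X, from which x ∈ (Y ∪ X) ∪ (T ∩ Y).

The sets are not equal: only the forward inclusion holds.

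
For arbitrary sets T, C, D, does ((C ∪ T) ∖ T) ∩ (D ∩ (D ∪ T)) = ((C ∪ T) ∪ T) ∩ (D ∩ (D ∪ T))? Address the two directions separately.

The sets are not equal: only the forward inclusion holds.

Forward inclusion. Let x ∈ ((C ∪ T) ∖ T) ∩ (D ∩ (D ∪ T)). Then x ∈ C ∩ D and x ∉ T, from which x ∈ ((C ∪ T) ∪ T) ∩ (D ∩ (D ∪ T)).

Reverse inclusion. This inclusion fails. Take T = {1}, C = ∅, D = {1}; then 1 ∈ ((C ∪ T) ∪ T) ∩ (D ∩ (D ∪ T)) but 1 ∉ ((C ∪ T) ∖ T) ∩ (D ∩ (D ∪ T)).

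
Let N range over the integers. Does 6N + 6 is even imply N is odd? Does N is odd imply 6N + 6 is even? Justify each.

[⇒] This fails: take N = 0. Then 6N + 6 = 6, which is even, yet N = 0 is even, not odd.

[⇐] Suppose N is odd. Since 6 is even, 6N is even for every N, so 6N + 6 has the same parity as 6, which is even. Hence 6N + 6 is even.

Only the converse holds.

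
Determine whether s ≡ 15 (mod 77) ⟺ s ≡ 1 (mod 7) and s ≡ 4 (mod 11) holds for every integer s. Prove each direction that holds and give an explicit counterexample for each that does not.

Both directions hold; the statement is true.

(⟸) If s ≡ 1 (mod 7) and s ≡ 4 (mod 11), then by the Chinese remainder theorem s ≡ 15 (mod 77). This is exactly s ≡ 15 (mod 77).

(⟹) Suppose s ≡ 15 (mod 77); write s = 77j + 15. Since 7 ∣ 77, reducing mod 7 gives s ≡ 15 ≡ 1 (mod 7); since 11 ∣ 77, reducing mod 11 gives s ≡ 15 ≡ 4 (mod 11).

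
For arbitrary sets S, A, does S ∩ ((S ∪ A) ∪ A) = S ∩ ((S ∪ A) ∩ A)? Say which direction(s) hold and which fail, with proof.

The sets are not equal: only the reverse inclusion holds.

Forward inclusion. This inclusion fails. Take S = {1}, A = ∅; then 1 ∈ S ∩ ((S ∪ A) ∪ A) but 1 ∉ S ∩ ((S ∪ A) ∩ A).

Reverse inclusion. Let x ∈ S ∩ ((S ∪ A) ∩ A). Then x ∈ S ∩ A, from which x ∈ S ∩ ((S ∪ A) ∪ A).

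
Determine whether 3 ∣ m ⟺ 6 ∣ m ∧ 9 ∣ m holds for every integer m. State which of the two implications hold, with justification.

The forward direction fails; the converse holds.

(→) This fails: take m = 3. Certainly 3 ∣ 3, but 6 ∤ 3.

(←) Suppose 6 ∣ m and 9 ∣ m. Any common multiple of 6 and 9 is a multiple of their lcm; here lcm(6, 9) = 6·9/gcd(6, 9) = 54/3 = 18, so 18 ∣ m. Since 3 ∣ 18, it follows that 3 ∣ m.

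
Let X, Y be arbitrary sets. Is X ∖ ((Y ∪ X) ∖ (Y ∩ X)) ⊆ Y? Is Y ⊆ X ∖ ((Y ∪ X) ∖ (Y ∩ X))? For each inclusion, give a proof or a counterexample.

The sets are not equal: only the forward inclusion holds.

Forward inclusion. Let x ∈ X ∖ ((Y ∪ X) ∖ (Y ∩ X)). Then x ∈ X ∩ Y, from which x ∈ Y.

Reverse inclusion. This inclusion fails. Take X = ∅, Y = {1}; then 1 ∈ Y but 1 ∉ X ∖ ((Y ∪ X) ∖ (Y ∩ X)).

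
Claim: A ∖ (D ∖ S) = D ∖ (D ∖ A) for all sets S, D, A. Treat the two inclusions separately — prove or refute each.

Both inclusions fail.

(⊆) This inclusion fails. Take S = ∅, D = ∅, A = {1}; then 1 ∈ A ∖ (D ∖ S) but 1 ∉ D ∖ (D ∖ A).

(⊇) This inclusion fails. Take S = ∅, D = {1}, A = {1}; then 1 ∈ D ∖ (D ∖ A) but 1 ∉ A ∖ (D ∖ S).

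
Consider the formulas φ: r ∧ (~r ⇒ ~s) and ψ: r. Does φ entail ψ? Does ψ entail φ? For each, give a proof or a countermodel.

Equivalent; both directions hold.

(⟹) Assume the antecedent. If s is true, the antecedent forces (s = T, r = T), and r holds there. If s is false, the antecedent forces (s = F, r = T), and r holds there. Either way r holds.

(⟸) Assume the antecedent. If s is true, the antecedent forces (s = T, r = T), and r ∧ (~r ⇒ ~s) holds there. If s is false, the antecedent forces (s = F, r = T), and r ∧ (~r ⇒ ~s) holds there. Either way r ∧ (~r ⇒ ~s) holds.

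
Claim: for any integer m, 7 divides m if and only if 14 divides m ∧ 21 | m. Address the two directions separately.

The forward direction fails; the converse holds.

[⇒] This fails: take m = 7. Certainly 7 ∣ 7, but 14 ∤ 7.

[⇐] Suppose 14 ∣ m and 21 ∣ m. Any common multiple of 14 and 21 is a multiple of their lcm; here lcm(14, 21) = 14·21/gcd(14, 21) = 294/7 = 42, so 42 ∣ m. Since 7 ∣ 42, it follows that 7 ∣ m.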